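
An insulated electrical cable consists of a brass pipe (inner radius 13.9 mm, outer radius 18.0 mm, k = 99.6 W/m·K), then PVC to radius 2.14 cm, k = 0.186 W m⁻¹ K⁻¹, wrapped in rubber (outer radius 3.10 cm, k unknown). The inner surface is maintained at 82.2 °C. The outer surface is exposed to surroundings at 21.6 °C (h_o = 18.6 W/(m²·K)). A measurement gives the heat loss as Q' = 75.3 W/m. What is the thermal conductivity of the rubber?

ΣR = ΔT/Q' = |82.2 − 21.6|/75.3 = 0.8048 m·K/W
Known resistances:
  R'_brass = ln(0.0180/0.0139)/(2πk) = 0.2585/(2π·99.6) = 4.130×10^-4 m·K/W
  R'_PVC = ln(0.0214/0.0180)/(2πk) = 0.1730/(2π·0.186) = 0.1480 m·K/W
  R'_conv,out = 1/(2πr h) = 1/(2π·0.0310·18.6) = 0.2760 m·K/W
R_rubber = ΣR − ΣR_known = 0.8048 − 0.4244 = 0.3804 m·K/W
ln(r₂/r₁)/(2πk) = 0.3804 ⇒ k = 0.3706/(2π·0.3804) = 0.155 W/m·K

k = 0.155 W/m·K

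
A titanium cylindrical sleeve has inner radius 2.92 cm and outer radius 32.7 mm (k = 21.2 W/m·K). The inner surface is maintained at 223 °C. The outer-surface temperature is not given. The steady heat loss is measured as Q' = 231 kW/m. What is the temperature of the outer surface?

T_out = 26.7 °C

Series resistances:
  R'_titanium = ln(0.0327/0.0292)/(2πk) = 0.1132/(2π·21.2) = 8.499×10^-4 m·K/W
ΣR = 8.499×10^-4 m·K/W
ΔT = Q'·ΣR = 2.31×10^5 × 8.499×10^-4 = 196.3 K
Heat flows outward, so T_out = T_in − ΔT = 223 − 196.3 = 26.7 °C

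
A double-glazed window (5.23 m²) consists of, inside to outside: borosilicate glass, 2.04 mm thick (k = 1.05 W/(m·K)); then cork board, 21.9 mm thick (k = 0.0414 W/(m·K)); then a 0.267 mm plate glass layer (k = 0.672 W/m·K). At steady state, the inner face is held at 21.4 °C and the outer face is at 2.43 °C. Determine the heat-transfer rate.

Q = 187 W

Resistance network (inner→outer):
  R_borosilicate glass = L/(kA) = 0.00204/(1.05·5.23) = 3.715×10^-4 K/W
  R_cork board = L/(kA) = 0.0219/(0.0414·5.23) = 0.1011 K/W
  R_plate glass = L/(kA) = 2.67×10^-4/(0.672·5.23) = 7.597×10^-5 K/W
ΣR = 3.715×10^-4 + 0.1011 + 7.597×10^-5 = 0.1015 K/W
Q = ΔT/ΣR = (21.4 °C − 2.43 °C)/0.1015 = 187 W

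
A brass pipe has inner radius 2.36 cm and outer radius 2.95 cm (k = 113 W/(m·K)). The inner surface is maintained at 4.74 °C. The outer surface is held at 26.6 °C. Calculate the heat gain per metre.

Q' = 2πk·ΔT/ln(r₂/r₁) = 2π × 113 × 21.86 / ln(0.0295/0.0236) = 69600 W/m

Q' = 69.6 kW/m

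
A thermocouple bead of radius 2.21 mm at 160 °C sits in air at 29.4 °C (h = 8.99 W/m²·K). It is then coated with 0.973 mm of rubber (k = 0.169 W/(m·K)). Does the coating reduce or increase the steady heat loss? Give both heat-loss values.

increases: 0.0721 → 0.139 W

Critical radius for a sphere: r_cr = 2k/h = 0.0376 m = 3.76 cm.
Outer radius after coating: r₂ = 0.00221 + 9.73×10^-4 = 0.003183 m.
Since r₁ < r_cr and r₂ ≤ r_cr, the coating moves toward the maximum at r_cr — heat loss rises.
Bare: R = 1/(4πr₁²h) = 1812 K/W; Q = 130.6/1812 = 0.0721 W.
Coated: R = R_cond + R_conv = 938.8 K/W; Q = 130.6/938.8 = 0.139 W.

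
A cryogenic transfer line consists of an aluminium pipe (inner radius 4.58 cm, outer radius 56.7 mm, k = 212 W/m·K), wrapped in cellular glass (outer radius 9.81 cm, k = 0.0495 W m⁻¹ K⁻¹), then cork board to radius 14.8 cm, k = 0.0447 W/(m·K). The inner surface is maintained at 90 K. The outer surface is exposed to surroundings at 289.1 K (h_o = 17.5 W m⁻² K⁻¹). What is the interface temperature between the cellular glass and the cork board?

Series thermal resistances, inner to outer:
  R'_aluminium = ln(0.0567/0.0458)/(2πk) = 0.2135/(2π·212) = 1.603×10^-4 m·K/W
  R'_cellular glass = ln(0.0981/0.0567)/(2πk) = 0.5482/(2π·0.0495) = 1.763 m·K/W
  R'_cork board = ln(0.148/0.0981)/(2πk) = 0.4112/(2π·0.0447) = 1.464 m·K/W
  R'_conv,out = 1/(2πr h) = 1/(2π·0.148·17.5) = 0.06145 m·K/W
ΣR = 1.603×10^-4 + 1.763 + 1.464 + 0.06145 = 3.289 m·K/W
Q' = ΔT/ΣR = (90 K − 289.1 K)/3.289 = -60.54 W/m
From the inner boundary to the cellular glass/cork board interface, ΣR_partial = 1.763 m·K/W.
T_interface = T_in − Q'·ΣR_partial = 90 K − (-60.54)(1.763) = 196.7 K

T = 196.7 K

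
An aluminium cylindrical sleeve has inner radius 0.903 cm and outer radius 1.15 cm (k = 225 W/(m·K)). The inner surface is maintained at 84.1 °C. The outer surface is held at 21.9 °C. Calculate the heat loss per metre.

Q' = 2πk·ΔT/ln(r₂/r₁) = 2π × 225 × 62.2 / ln(0.0115/0.00903) = 3.64×10^5 W/m

Q' = 3.64×10^5 W/m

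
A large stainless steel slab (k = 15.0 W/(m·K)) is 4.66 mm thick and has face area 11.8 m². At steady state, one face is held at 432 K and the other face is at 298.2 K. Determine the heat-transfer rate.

Q = kA·ΔT/L = 15.0 × 11.8 × |432 K − 298.2 K| / 0.00466 = 5.08×10^6 W

Q = 5080 kW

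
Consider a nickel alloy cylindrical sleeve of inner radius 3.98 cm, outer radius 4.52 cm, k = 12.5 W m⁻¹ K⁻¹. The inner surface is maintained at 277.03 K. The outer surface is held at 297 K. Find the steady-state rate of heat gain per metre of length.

Q' = 2πk·ΔT/ln(r₂/r₁) = 2π × 12.5 × 19.97 / ln(0.0452/0.0398) = 12300 W/m

Q' = 12.3 kW/m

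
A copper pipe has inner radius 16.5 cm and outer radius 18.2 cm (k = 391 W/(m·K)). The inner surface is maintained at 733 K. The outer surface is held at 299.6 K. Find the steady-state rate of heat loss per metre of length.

Q' = 1.09×10^7 W/m

Q' = 2πk·ΔT/ln(r₂/r₁) = 2π × 391 × 433.4 / ln(0.182/0.165) = 1.09×10^7 W/m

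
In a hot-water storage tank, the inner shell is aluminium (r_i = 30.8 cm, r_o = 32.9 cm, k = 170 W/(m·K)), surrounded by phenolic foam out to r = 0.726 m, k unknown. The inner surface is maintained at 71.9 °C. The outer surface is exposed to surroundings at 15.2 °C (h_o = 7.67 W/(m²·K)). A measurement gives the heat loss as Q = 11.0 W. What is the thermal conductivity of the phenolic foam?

k = 0.0258 W/m·K

ΣR = ΔT/Q = |71.9 − 15.2|/11.0 = 5.155 K/W
Known resistances:
  R_aluminium = (1/0.308 − 1/0.329)/(4πk) = 0.2072/(4π·170) = 9.701×10^-5 K/W
  R_conv,out = 1/(4πr²h) = 1/(4π·0.726²·7.67) = 0.01968 K/W
R_phenolic foam = ΣR − ΣR_known = 5.155 − 0.01978 = 5.135 K/W
(1/r₁−1/r₂)/(4πk) = 5.135 ⇒ k = 1.662/(4π·5.135) = 0.0258 W/m·K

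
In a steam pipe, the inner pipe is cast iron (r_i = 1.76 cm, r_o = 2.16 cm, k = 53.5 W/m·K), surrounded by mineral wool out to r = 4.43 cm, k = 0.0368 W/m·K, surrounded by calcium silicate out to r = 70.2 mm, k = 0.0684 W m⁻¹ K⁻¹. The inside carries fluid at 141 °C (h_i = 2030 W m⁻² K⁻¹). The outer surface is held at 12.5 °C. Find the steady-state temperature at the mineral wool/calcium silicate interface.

Resistance network (inner→outer):
  R'_conv,in = 1/(2πr h) = 1/(2π·0.0176·2030) = 0.004455 m·K/W
  R'_cast iron = ln(0.0216/0.0176)/(2πk) = 0.2048/(2π·53.5) = 6.092×10^-4 m·K/W
  R'_mineral wool = ln(0.0443/0.0216)/(2πk) = 0.7183/(2π·0.0368) = 3.107 m·K/W
  R'_calcium silicate = ln(0.0702/0.0443)/(2πk) = 0.4604/(2π·0.0684) = 1.071 m·K/W
ΣR = 0.004455 + 6.092×10^-4 + 3.107 + 1.071 = 4.183 m·K/W
Q' = ΔT/ΣR = (141 °C − 12.5 °C)/4.183 = 30.72 W/m
From the inner boundary to the mineral wool/calcium silicate interface, ΣR_partial = 3.112 m·K/W.
T_interface = T_in − Q'·ΣR_partial = 141 °C − (30.72)(3.112) = 45.4 °C

T = 45.4 °C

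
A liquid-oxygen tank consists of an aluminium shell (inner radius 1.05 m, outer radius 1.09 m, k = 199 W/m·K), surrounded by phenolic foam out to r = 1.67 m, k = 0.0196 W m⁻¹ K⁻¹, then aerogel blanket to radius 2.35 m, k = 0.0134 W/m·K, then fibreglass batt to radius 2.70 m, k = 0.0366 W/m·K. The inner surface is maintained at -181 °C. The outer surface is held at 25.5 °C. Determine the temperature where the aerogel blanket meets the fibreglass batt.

Series thermal resistances, inner to outer:
  R_aluminium = (1/1.05 − 1/1.09)/(4πk) = 0.03495/(4π·199) = 1.398×10^-5 K/W
  R_phenolic foam = (1/1.09 − 1/1.67)/(4πk) = 0.3186/(4π·0.0196) = 1.294 K/W
  R_aerogel blanket = (1/1.67 − 1/2.35)/(4πk) = 0.1733/(4π·0.0134) = 1.029 K/W
  R_fibreglass batt = (1/2.35 − 1/2.70)/(4πk) = 0.05516/(4π·0.0366) = 0.1199 K/W
ΣR = 1.398×10^-5 + 1.294 + 1.029 + 0.1199 = 2.443 K/W
Q = ΔT/ΣR = (-181 °C − 25.5 °C)/2.443 = -84.53 W
From the inner boundary to the aerogel blanket/fibreglass batt interface, ΣR_partial = 2.323 K/W.
T_interface = T_in − Q·ΣR_partial = -181 °C − (-84.53)(2.323) = 15.4 °C

T = 15.4 °C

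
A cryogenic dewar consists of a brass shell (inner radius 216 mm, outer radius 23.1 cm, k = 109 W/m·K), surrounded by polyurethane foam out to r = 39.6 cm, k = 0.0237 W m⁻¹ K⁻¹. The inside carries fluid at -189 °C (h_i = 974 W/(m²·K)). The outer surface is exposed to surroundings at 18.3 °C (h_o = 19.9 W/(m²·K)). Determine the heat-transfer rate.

Q = 34.1 W

Resistance network (inner→outer):
  R_conv,in = 1/(4πr²h) = 1/(4π·0.216²·974) = 0.001751 K/W
  R_brass = (1/0.216 − 1/0.231)/(4πk) = 0.3006/(4π·109) = 2.195×10^-4 K/W
  R_polyurethane foam = (1/0.231 − 1/0.396)/(4πk) = 1.804/(4π·0.0237) = 6.056 K/W
  R_conv,out = 1/(4πr²h) = 1/(4π·0.396²·19.9) = 0.02550 K/W
ΣR = 0.001751 + 2.195×10^-4 + 6.056 + 0.02550 = 6.083 K/W
Q = ΔT/ΣR = (-189 °C − 18.3 °C)/6.083 = -34.1 W
(Negative Q ⇒ heat flows inward; heat gain = 34.1 W.)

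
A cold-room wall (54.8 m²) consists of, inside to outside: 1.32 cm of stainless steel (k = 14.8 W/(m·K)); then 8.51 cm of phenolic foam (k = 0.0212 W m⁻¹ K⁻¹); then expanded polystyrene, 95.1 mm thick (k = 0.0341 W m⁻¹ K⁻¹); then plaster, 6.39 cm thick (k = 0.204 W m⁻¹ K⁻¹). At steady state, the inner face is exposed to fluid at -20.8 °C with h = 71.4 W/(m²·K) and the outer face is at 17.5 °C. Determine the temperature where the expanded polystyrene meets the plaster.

Resistance network (inner→outer):
  R_conv,in = 1/(hA) = 1/(71.4·54.8) = 2.556×10^-4 K/W
  R_stainless steel = L/(kA) = 0.0132/(14.8·54.8) = 1.628×10^-5 K/W
  R_phenolic foam = L/(kA) = 0.0851/(0.0212·54.8) = 0.07325 K/W
  R_expanded polystyrene = L/(kA) = 0.0951/(0.0341·54.8) = 0.05089 K/W
  R_plaster = L/(kA) = 0.0639/(0.204·54.8) = 0.005716 K/W
ΣR = 2.556×10^-4 + 1.628×10^-5 + 0.07325 + 0.05089 + 0.005716 = 0.1301 K/W
Q = ΔT/ΣR = (-20.8 °C − 17.5 °C)/0.1301 = -294.4 W
From the inner boundary to the expanded polystyrene/plaster interface, ΣR_partial = 0.1244 K/W.
T_interface = T_in − Q·ΣR_partial = -20.8 °C − (-294.4)(0.1244) = 15.8 °C

T = 15.8 °C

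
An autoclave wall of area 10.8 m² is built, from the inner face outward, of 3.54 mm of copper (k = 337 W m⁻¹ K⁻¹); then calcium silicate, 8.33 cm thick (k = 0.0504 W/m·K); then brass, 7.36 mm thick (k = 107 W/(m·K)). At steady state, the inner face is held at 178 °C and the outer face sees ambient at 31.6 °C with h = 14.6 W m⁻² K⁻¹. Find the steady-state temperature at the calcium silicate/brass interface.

T = 37.4 °C

Treat each layer as a resistance in series:
  R_copper = L/(kA) = 0.00354/(337·10.8) = 9.726×10^-7 K/W
  R_calcium silicate = L/(kA) = 0.0833/(0.0504·10.8) = 0.1530 K/W
  R_brass = L/(kA) = 0.00736/(107·10.8) = 6.369×10^-6 K/W
  R_conv,out = 1/(hA) = 1/(14.6·10.8) = 0.006342 K/W
ΣR = 9.726×10^-7 + 0.1530 + 6.369×10^-6 + 0.006342 = 0.1593 K/W
Q = ΔT/ΣR = (178 °C − 31.6 °C)/0.1593 = 919.0 W
From the inner boundary to the calcium silicate/brass interface, ΣR_partial = 0.1530 K/W.
T_interface = T_in − Q·ΣR_partial = 178 °C − (919.0)(0.1530) = 37.4 °C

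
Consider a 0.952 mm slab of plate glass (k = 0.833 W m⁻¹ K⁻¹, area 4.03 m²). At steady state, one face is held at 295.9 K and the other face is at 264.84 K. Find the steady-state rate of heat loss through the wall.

Q = kA·ΔT/L = 0.833 × 4.03 × |295.9 K − 264.84 K| / 9.52×10^-4 = 1.10×10^5 W

Q = 110 kW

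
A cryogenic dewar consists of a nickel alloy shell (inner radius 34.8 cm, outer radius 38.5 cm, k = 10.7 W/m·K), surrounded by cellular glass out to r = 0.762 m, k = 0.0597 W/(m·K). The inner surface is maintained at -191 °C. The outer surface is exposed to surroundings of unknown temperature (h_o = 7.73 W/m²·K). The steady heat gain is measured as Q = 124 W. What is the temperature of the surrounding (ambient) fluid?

T_out = 23.9 °C

Sum the resistances:
  R_nickel alloy = (1/0.348 − 1/0.385)/(4πk) = 0.2762/(4π·10.7) = 0.002054 K/W
  R_cellular glass = (1/0.385 − 1/0.762)/(4πk) = 1.285/(4π·0.0597) = 1.713 K/W
  R_conv,out = 1/(4πr²h) = 1/(4π·0.762²·7.73) = 0.01773 K/W
ΣR = 1.733 K/W
ΔT = Q·ΣR = 124 × 1.733 = 214.9 K
Heat flows inward, so T_out = T_in + ΔT = -191 + 214.9 = 23.9 °C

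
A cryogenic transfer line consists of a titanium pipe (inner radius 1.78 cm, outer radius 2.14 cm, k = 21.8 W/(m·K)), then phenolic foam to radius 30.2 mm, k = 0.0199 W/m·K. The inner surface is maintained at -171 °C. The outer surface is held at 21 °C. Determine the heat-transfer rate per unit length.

Q' = 69.7 W/m

Series thermal resistances, inner to outer:
  R'_titanium = ln(0.0214/0.0178)/(2πk) = 0.1842/(2π·21.8) = 0.001345 m·K/W
  R'_phenolic foam = ln(0.0302/0.0214)/(2πk) = 0.3445/(2π·0.0199) = 2.755 m·K/W
ΣR = 0.001345 + 2.755 = 2.756 m·K/W
Q' = ΔT/ΣR = (-171 °C − 21 °C)/2.756 = -69.7 W/m
(Negative Q' ⇒ heat flows inward; heat gain = 69.7 W/m.)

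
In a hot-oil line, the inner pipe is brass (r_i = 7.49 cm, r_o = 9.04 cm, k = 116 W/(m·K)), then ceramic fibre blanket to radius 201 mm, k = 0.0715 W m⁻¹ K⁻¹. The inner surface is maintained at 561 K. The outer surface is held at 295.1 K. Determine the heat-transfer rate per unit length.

Q' = 149 W/m

Treat each layer as a resistance in series:
  R'_brass = ln(0.0904/0.0749)/(2πk) = 0.1881/(2π·116) = 2.581×10^-4 m·K/W
  R'_ceramic fibre blanket = ln(0.201/0.0904)/(2πk) = 0.7991/(2π·0.0715) = 1.779 m·K/W
ΣR = 2.581×10^-4 + 1.779 = 1.779 m·K/W
Q' = ΔT/ΣR = (561 K − 295.1 K)/1.779 = 149 W/m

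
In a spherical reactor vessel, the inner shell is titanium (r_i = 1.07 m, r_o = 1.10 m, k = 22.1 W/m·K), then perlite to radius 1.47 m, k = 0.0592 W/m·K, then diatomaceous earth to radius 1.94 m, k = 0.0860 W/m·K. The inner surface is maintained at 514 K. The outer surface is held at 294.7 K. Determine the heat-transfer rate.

Resistance network (inner→outer):
  R_titanium = (1/1.07 − 1/1.10)/(4πk) = 0.02549/(4π·22.1) = 9.178×10^-5 K/W
  R_perlite = (1/1.10 − 1/1.47)/(4πk) = 0.2288/(4π·0.0592) = 0.3076 K/W
  R_diatomaceous earth = (1/1.47 − 1/1.94)/(4πk) = 0.1648/(4π·0.0860) = 0.1525 K/W
ΣR = 9.178×10^-5 + 0.3076 + 0.1525 = 0.4602 K/W
Q = ΔT/ΣR = (514 K − 294.7 K)/0.4602 = 477 W

Q = 477 W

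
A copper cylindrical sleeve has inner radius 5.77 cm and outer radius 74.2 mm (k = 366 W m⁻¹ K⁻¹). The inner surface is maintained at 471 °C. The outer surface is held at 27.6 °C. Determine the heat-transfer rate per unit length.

Q' = 4050 kW/m

Q' = 2πk·ΔT/ln(r₂/r₁) = 2π × 366 × 443.4 / ln(0.0742/0.0577) = 4.05×10^6 W/m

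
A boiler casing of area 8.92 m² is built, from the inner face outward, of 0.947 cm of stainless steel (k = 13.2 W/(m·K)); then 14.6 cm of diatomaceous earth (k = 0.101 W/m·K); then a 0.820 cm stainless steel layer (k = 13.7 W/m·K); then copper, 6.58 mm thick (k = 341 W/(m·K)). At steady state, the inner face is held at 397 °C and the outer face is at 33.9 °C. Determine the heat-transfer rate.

Treat each layer as a resistance in series:
  R_stainless steel = L/(kA) = 0.00947/(13.2·8.92) = 8.043×10^-5 K/W
  R_diatomaceous earth = L/(kA) = 0.146/(0.101·8.92) = 0.1621 K/W
  R_stainless steel = L/(kA) = 0.00820/(13.7·8.92) = 6.710×10^-5 K/W
  R_copper = L/(kA) = 0.00658/(341·8.92) = 2.163×10^-6 K/W
ΣR = 8.043×10^-5 + 0.1621 + 6.710×10^-5 + 2.163×10^-6 = 0.1622 K/W
Q = ΔT/ΣR = (397 °C − 33.9 °C)/0.1622 = 2240 W

Q = 2240 W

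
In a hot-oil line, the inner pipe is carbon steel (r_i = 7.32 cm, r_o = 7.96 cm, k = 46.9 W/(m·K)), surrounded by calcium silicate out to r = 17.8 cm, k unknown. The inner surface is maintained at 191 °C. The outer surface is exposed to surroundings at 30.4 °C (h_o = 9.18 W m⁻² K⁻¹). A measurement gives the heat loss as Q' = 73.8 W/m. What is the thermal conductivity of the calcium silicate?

k = 0.0616 W/m·K

ΣR = ΔT/Q' = |191 − 30.4|/73.8 = 2.176 m·K/W
Known resistances:
  R'_carbon steel = ln(0.0796/0.0732)/(2πk) = 0.08382/(2π·46.9) = 2.844×10^-4 m·K/W
  R'_conv,out = 1/(2πr h) = 1/(2π·0.178·9.18) = 0.09740 m·K/W
R_calcium silicate = ΣR − ΣR_known = 2.176 − 0.09768 = 2.078 m·K/W
ln(r₂/r₁)/(2πk) = 2.078 ⇒ k = 0.8048/(2π·2.078) = 0.0616 W/m·K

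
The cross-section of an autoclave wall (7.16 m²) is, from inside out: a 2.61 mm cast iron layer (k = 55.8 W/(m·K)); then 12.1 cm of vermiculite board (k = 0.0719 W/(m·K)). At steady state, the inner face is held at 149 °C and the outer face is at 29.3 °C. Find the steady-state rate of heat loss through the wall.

Resistance network (inner→outer):
  R_cast iron = L/(kA) = 0.00261/(55.8·7.16) = 6.533×10^-6 K/W
  R_vermiculite board = L/(kA) = 0.121/(0.0719·7.16) = 0.2350 K/W
ΣR = 6.533×10^-6 + 0.2350 = 0.2350 K/W
Q = ΔT/ΣR = (149 °C − 29.3 °C)/0.2350 = 509 W

Q = 509 W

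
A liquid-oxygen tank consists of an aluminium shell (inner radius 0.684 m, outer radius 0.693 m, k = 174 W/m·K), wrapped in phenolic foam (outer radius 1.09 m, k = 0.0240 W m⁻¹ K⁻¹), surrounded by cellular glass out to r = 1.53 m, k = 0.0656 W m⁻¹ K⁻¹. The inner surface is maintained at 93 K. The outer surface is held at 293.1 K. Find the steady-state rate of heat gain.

Treat each layer as a resistance in series:
  R_aluminium = (1/0.684 − 1/0.693)/(4πk) = 0.01899/(4π·174) = 8.683×10^-6 K/W
  R_phenolic foam = (1/0.693 − 1/1.09)/(4πk) = 0.5256/(4π·0.0240) = 1.743 K/W
  R_cellular glass = (1/1.09 − 1/1.53)/(4πk) = 0.2638/(4π·0.0656) = 0.3201 K/W
ΣR = 8.683×10^-6 + 1.743 + 0.3201 = 2.063 K/W
Q = ΔT/ΣR = (93 K − 293.1 K)/2.063 = -97.0 W
(Negative Q ⇒ heat flows inward; heat gain = 97.0 W.)

Q = 97.0 W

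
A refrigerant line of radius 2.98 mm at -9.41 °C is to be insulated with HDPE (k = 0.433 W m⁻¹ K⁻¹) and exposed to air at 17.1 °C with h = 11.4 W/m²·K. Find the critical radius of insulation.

For a cylinder, r_cr = k_ins/h = 0.433/11.4 = 0.0380 m = 3.80 cm

r_cr = 3.80 cm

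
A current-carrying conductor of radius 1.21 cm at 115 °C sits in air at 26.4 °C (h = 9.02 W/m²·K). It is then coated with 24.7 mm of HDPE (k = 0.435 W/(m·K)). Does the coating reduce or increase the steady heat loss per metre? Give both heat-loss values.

increases: 60.8 → 100 W/m

Critical radius for a cylinder: r_cr = k/h = 0.0482 m = 4.82 cm.
Outer radius after coating: r₂ = 0.0121 + 0.0247 = 0.0368 m.
Since r₁ < r_cr and r₂ ≤ r_cr, the coating moves toward the maximum at r_cr — heat loss rises.
Bare: R = 1/(2πr₁h) = 1.458 m·K/W; Q = 88.6/1.458 = 60.8 W/m.
Coated: R = R_cond + R_conv = 0.8864 m·K/W; Q = 88.6/0.8864 = 100 W/m.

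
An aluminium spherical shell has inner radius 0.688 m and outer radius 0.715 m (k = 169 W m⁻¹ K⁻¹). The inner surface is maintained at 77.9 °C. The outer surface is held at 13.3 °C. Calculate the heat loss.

Q = 2500 kW

Q = 4πk·ΔT/(1/r₁ − 1/r₂) = 4π × 169 × 64.6 / (1/0.688 − 1/0.715) = 2.50×10^6 W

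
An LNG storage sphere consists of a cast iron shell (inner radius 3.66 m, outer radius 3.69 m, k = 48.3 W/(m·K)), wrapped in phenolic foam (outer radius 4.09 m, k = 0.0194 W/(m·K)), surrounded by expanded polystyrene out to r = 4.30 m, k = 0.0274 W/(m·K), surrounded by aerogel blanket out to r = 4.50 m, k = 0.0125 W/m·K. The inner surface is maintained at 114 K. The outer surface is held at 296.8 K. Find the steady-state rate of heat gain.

Q = 874 W

Treat each layer as a resistance in series:
  R_cast iron = (1/3.66 − 1/3.69)/(4πk) = 0.002221/(4π·48.3) = 3.660×10^-6 K/W
  R_phenolic foam = (1/3.69 − 1/4.09)/(4πk) = 0.02650/(4π·0.0194) = 0.1087 K/W
  R_expanded polystyrene = (1/4.09 − 1/4.30)/(4πk) = 0.01194/(4π·0.0274) = 0.03468 K/W
  R_aerogel blanket = (1/4.30 − 1/4.50)/(4πk) = 0.01034/(4π·0.0125) = 0.06580 K/W
ΣR = 3.660×10^-6 + 0.1087 + 0.03468 + 0.06580 = 0.2092 K/W
Q = ΔT/ΣR = (114 K − 296.8 K)/0.2092 = -874 W
(Negative Q ⇒ heat flows inward; heat gain = 874 W.)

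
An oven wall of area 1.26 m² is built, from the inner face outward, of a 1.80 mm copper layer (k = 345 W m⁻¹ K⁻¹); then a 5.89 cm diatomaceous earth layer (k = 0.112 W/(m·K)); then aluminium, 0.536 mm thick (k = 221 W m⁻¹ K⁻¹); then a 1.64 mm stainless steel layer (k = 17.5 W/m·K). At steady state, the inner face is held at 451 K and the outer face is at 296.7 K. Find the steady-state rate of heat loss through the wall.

Q = 370 W

Treat each layer as a resistance in series:
  R_copper = L/(kA) = 0.00180/(345·1.26) = 4.141×10^-6 K/W
  R_diatomaceous earth = L/(kA) = 0.0589/(0.112·1.26) = 0.4174 K/W
  R_aluminium = L/(kA) = 5.36×10^-4/(221·1.26) = 1.925×10^-6 K/W
  R_stainless steel = L/(kA) = 0.00164/(17.5·1.26) = 7.438×10^-5 K/W
ΣR = 4.141×10^-6 + 0.4174 + 1.925×10^-6 + 7.438×10^-5 = 0.4175 K/W
Q = ΔT/ΣR = (451 K − 296.7 K)/0.4175 = 370 W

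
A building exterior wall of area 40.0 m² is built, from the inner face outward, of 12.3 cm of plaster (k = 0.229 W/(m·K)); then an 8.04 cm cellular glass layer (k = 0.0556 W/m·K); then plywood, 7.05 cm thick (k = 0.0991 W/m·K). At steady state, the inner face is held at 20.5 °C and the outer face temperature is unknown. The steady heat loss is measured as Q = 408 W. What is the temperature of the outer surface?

T_out = -6.98 °C

Sum the resistances:
  R_plaster = L/(kA) = 0.123/(0.229·40.0) = 0.01343 K/W
  R_cellular glass = L/(kA) = 0.0804/(0.0556·40.0) = 0.03615 K/W
  R_plywood = L/(kA) = 0.0705/(0.0991·40.0) = 0.01779 K/W
ΣR = 0.06736 K/W
ΔT = Q·ΣR = 408 × 0.06736 = 27.48 K
Heat flows outward, so T_out = T_in − ΔT = 20.5 − 27.48 = -6.98 °C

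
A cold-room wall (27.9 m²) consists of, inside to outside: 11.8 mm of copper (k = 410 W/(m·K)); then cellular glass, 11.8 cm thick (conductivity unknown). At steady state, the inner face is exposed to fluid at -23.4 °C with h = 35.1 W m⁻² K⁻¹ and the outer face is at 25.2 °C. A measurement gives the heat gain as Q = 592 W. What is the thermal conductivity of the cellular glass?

k = 0.0522 W/m·K

ΣR = ΔT/Q = |-23.4 − 25.2|/592 = 0.08209 K/W
Known resistances:
  R_conv,in = 1/(hA) = 1/(35.1·27.9) = 0.001021 K/W
  R_copper = L/(kA) = 0.0118/(410·27.9) = 1.032×10^-6 K/W
R_cellular glass = ΣR − ΣR_known = 0.08209 − 0.001022 = 0.08107 K/W
L/(kA) = 0.08107 ⇒ k = 0.118/(0.08107·27.9) = 0.0522 W/m·K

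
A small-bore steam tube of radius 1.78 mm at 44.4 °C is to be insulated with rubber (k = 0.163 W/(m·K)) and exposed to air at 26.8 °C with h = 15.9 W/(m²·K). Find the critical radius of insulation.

r_cr = 1.03 cm

For a cylinder, r_cr = k_ins/h = 0.163/15.9 = 0.0103 m = 1.03 cm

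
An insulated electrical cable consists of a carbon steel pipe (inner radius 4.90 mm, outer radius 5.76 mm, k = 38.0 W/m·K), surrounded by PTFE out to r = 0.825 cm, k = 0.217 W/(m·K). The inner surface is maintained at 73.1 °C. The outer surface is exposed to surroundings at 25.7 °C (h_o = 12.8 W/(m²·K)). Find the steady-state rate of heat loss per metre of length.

Q' = 26.8 W/m

Treat each layer as a resistance in series:
  R'_carbon steel = ln(0.00576/0.00490)/(2πk) = 0.1617/(2π·38.0) = 6.773×10^-4 m·K/W
  R'_PTFE = ln(0.00825/0.00576)/(2πk) = 0.3593/(2π·0.217) = 0.2635 m·K/W
  R'_conv,out = 1/(2πr h) = 1/(2π·0.00825·12.8) = 1.507 m·K/W
ΣR = 6.773×10^-4 + 0.2635 + 1.507 = 1.771 m·K/W
Q' = ΔT/ΣR = (73.1 °C − 25.7 °C)/1.771 = 26.8 W/m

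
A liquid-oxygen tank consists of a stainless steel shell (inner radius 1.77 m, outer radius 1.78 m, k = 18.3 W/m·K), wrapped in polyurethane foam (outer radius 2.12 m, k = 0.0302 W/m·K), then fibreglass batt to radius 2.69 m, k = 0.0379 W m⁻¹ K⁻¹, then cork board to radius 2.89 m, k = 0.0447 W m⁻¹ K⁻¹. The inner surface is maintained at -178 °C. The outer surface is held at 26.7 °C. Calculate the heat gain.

Series thermal resistances, inner to outer:
  R_stainless steel = (1/1.77 − 1/1.78)/(4πk) = 0.003174/(4π·18.3) = 1.380×10^-5 K/W
  R_polyurethane foam = (1/1.78 − 1/2.12)/(4πk) = 0.09010/(4π·0.0302) = 0.2374 K/W
  R_fibreglass batt = (1/2.12 − 1/2.69)/(4πk) = 0.09995/(4π·0.0379) = 0.2099 K/W
  R_cork board = (1/2.69 − 1/2.89)/(4πk) = 0.02573/(4π·0.0447) = 0.04580 K/W
ΣR = 1.380×10^-5 + 0.2374 + 0.2099 + 0.04580 = 0.4931 K/W
Q = ΔT/ΣR = (-178 °C − 26.7 °C)/0.4931 = -415 W
(Negative Q ⇒ heat flows inward; heat gain = 415 W.)

Q = 415 W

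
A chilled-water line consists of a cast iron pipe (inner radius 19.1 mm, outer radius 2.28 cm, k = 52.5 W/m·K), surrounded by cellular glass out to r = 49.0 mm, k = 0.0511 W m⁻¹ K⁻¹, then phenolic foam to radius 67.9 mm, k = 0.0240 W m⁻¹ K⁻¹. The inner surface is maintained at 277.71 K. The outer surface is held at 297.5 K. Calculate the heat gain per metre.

Q' = 4.35 W/m

Series thermal resistances, inner to outer:
  R'_cast iron = ln(0.0228/0.0191)/(2πk) = 0.1771/(2π·52.5) = 5.368×10^-4 m·K/W
  R'_cellular glass = ln(0.0490/0.0228)/(2πk) = 0.7651/(2π·0.0511) = 2.383 m·K/W
  R'_phenolic foam = ln(0.0679/0.0490)/(2πk) = 0.3262/(2π·0.0240) = 2.163 m·K/W
ΣR = 5.368×10^-4 + 2.383 + 2.163 = 4.547 m·K/W
Q' = ΔT/ΣR = (277.71 K − 297.5 K)/4.547 = -4.35 W/m
(Negative Q' ⇒ heat flows inward; heat gain = 4.35 W/m.)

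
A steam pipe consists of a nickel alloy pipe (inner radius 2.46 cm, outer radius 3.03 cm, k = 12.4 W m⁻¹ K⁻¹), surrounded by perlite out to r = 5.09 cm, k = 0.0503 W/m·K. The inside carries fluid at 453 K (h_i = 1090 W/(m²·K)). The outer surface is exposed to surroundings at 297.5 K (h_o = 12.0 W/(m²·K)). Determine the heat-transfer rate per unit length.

Q' = 81.4 W/m

Resistance network (inner→outer):
  R'_conv,in = 1/(2πr h) = 1/(2π·0.0246·1090) = 0.005936 m·K/W
  R'_nickel alloy = ln(0.0303/0.0246)/(2πk) = 0.2084/(2π·12.4) = 0.002675 m·K/W
  R'_perlite = ln(0.0509/0.0303)/(2πk) = 0.5187/(2π·0.0503) = 1.641 m·K/W
  R'_conv,out = 1/(2πr h) = 1/(2π·0.0509·12.0) = 0.2606 m·K/W
ΣR = 0.005936 + 0.002675 + 1.641 + 0.2606 = 1.910 m·K/W
Q' = ΔT/ΣR = (453 K − 297.5 K)/1.910 = 81.4 W/m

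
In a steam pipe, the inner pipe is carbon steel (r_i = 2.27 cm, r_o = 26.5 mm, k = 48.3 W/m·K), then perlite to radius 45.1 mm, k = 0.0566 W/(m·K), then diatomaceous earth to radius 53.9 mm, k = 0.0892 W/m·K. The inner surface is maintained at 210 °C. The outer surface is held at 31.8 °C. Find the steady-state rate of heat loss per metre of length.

Series thermal resistances, inner to outer:
  R'_carbon steel = ln(0.0265/0.0227)/(2πk) = 0.1548/(2π·48.3) = 5.100×10^-4 m·K/W
  R'_perlite = ln(0.0451/0.0265)/(2πk) = 0.5317/(2π·0.0566) = 1.495 m·K/W
  R'_diatomaceous earth = ln(0.0539/0.0451)/(2πk) = 0.1782/(2π·0.0892) = 0.3180 m·K/W
ΣR = 5.100×10^-4 + 1.495 + 0.3180 = 1.814 m·K/W
Q' = ΔT/ΣR = (210 °C − 31.8 °C)/1.814 = 98.2 W/m

Q' = 98.2 W/m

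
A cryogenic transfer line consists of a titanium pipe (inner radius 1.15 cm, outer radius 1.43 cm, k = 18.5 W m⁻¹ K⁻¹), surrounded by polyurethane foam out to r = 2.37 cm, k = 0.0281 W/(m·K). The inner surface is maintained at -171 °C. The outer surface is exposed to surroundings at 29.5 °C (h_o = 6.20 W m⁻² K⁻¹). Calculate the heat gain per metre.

Q' = 50.8 W/m

Resistance network (inner→outer):
  R'_titanium = ln(0.0143/0.0115)/(2πk) = 0.2179/(2π·18.5) = 0.001875 m·K/W
  R'_polyurethane foam = ln(0.0237/0.0143)/(2πk) = 0.5052/(2π·0.0281) = 2.861 m·K/W
  R'_conv,out = 1/(2πr h) = 1/(2π·0.0237·6.20) = 1.083 m·K/W
ΣR = 0.001875 + 2.861 + 1.083 = 3.946 m·K/W
Q' = ΔT/ΣR = (-171 °C − 29.5 °C)/3.946 = -50.8 W/m
(Negative Q' ⇒ heat flows inward; heat gain = 50.8 W/m.)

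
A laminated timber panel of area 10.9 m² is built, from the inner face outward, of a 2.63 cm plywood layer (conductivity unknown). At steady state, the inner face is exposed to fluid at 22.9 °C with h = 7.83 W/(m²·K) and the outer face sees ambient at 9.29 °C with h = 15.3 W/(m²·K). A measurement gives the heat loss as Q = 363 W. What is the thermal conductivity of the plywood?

ΣR = ΔT/Q = |22.9 − 9.29|/363 = 0.03749 K/W
Known resistances:
  R_conv,in = 1/(hA) = 1/(7.83·10.9) = 0.01172 K/W
  R_conv,out = 1/(hA) = 1/(15.3·10.9) = 0.005996 K/W
R_plywood = ΣR − ΣR_known = 0.03749 − 0.01772 = 0.01977 K/W
L/(kA) = 0.01977 ⇒ k = 0.0263/(0.01977·10.9) = 0.122 W/m·K

k = 0.122 W/m·K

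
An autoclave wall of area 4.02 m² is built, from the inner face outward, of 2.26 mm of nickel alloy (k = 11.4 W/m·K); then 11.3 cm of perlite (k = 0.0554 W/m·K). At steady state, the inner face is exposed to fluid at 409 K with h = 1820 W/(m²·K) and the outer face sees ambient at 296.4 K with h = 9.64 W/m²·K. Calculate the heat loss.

Treat each layer as a resistance in series:
  R_conv,in = 1/(hA) = 1/(1820·4.02) = 1.367×10^-4 K/W
  R_nickel alloy = L/(kA) = 0.00226/(11.4·4.02) = 4.931×10^-5 K/W
  R_perlite = L/(kA) = 0.113/(0.0554·4.02) = 0.5074 K/W
  R_conv,out = 1/(hA) = 1/(9.64·4.02) = 0.02580 K/W
ΣR = 1.367×10^-4 + 4.931×10^-5 + 0.5074 + 0.02580 = 0.5334 K/W
Q = ΔT/ΣR = (409 K − 296.4 K)/0.5334 = 211 W

Q = 211 W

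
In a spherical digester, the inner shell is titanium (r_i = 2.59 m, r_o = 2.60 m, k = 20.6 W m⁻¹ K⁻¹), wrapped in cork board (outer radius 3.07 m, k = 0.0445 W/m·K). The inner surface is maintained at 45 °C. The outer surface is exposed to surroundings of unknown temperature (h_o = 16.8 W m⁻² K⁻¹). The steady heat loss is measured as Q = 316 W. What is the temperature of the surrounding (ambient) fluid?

Sum the resistances:
  R_titanium = (1/2.59 − 1/2.60)/(4πk) = 0.001485/(4π·20.6) = 5.737×10^-6 K/W
  R_cork board = (1/2.60 − 1/3.07)/(4πk) = 0.05888/(4π·0.0445) = 0.1053 K/W
  R_conv,out = 1/(4πr²h) = 1/(4π·3.07²·16.8) = 5.026×10^-4 K/W
ΣR = 0.1058 K/W
ΔT = Q·ΣR = 316 × 0.1058 = 33.43 K
Heat flows outward, so T_out = T_in − ΔT = 45 − 33.43 = 11.6 °C

T_out = 11.6 °C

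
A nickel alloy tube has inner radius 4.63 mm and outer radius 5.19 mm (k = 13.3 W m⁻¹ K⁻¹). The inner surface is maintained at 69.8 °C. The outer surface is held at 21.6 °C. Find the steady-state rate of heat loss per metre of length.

Q' = 2πk·ΔT/ln(r₂/r₁) = 2π × 13.3 × 48.2 / ln(0.00519/0.00463) = 35300 W/m

Q' = 35.3 kW/m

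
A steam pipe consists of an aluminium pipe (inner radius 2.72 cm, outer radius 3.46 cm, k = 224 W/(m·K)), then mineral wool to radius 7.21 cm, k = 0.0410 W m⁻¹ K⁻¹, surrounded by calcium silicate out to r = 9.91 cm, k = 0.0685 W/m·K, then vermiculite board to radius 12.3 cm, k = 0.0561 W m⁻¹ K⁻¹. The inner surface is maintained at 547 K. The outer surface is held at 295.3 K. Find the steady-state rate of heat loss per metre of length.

Treat each layer as a resistance in series:
  R'_aluminium = ln(0.0346/0.0272)/(2πk) = 0.2406/(2π·224) = 1.710×10^-4 m·K/W
  R'_mineral wool = ln(0.0721/0.0346)/(2πk) = 0.7342/(2π·0.0410) = 2.850 m·K/W
  R'_calcium silicate = ln(0.0991/0.0721)/(2πk) = 0.3181/(2π·0.0685) = 0.7390 m·K/W
  R'_vermiculite board = ln(0.123/0.0991)/(2πk) = 0.2161/(2π·0.0561) = 0.6129 m·K/W
ΣR = 1.710×10^-4 + 2.850 + 0.7390 + 0.6129 = 4.202 m·K/W
Q' = ΔT/ΣR = (547 K − 295.3 K)/4.202 = 59.9 W/m

Q' = 59.9 W/m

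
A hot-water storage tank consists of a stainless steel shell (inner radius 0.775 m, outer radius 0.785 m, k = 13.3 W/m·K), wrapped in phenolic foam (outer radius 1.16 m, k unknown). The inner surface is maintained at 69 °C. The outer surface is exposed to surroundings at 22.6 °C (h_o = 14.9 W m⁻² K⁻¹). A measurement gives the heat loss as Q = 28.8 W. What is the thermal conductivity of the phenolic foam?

k = 0.0204 W/m·K

ΣR = ΔT/Q = |69 − 22.6|/28.8 = 1.611 K/W
Known resistances:
  R_stainless steel = (1/0.775 − 1/0.785)/(4πk) = 0.01644/(4π·13.3) = 9.835×10^-5 K/W
  R_conv,out = 1/(4πr²h) = 1/(4π·1.16²·14.9) = 0.003969 K/W
R_phenolic foam = ΣR − ΣR_known = 1.611 − 0.004067 = 1.607 K/W
(1/r₁−1/r₂)/(4πk) = 1.607 ⇒ k = 0.4118/(4π·1.607) = 0.0204 W/m·K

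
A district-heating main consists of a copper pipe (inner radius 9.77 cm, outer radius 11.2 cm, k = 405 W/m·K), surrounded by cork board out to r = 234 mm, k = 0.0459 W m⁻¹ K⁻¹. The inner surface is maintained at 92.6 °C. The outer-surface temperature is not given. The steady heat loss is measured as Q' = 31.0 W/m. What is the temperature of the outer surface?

Sum the resistances:
  R'_copper = ln(0.112/0.0977)/(2πk) = 0.1366/(2π·405) = 5.368×10^-5 m·K/W
  R'_cork board = ln(0.234/0.112)/(2πk) = 0.7368/(2π·0.0459) = 2.555 m·K/W
ΣR = 2.555 m·K/W
ΔT = Q'·ΣR = 31.0 × 2.555 = 79.20 K
Heat flows outward, so T_out = T_in − ΔT = 92.6 − 79.20 = 13.4 °C

T_out = 13.4 °C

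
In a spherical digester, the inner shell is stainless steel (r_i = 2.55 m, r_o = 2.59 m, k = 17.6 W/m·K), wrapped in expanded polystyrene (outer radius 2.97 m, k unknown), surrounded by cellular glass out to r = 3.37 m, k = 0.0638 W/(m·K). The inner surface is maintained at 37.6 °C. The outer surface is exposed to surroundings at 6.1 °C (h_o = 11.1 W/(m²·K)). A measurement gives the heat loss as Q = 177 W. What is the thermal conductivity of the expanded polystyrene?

ΣR = ΔT/Q = |37.6 − 6.1|/177 = 0.1780 K/W
Known resistances:
  R_stainless steel = (1/2.55 − 1/2.59)/(4πk) = 0.006056/(4π·17.6) = 2.738×10^-5 K/W
  R_cellular glass = (1/2.97 − 1/3.37)/(4πk) = 0.03996/(4π·0.0638) = 0.04985 K/W
  R_conv,out = 1/(4πr²h) = 1/(4π·3.37²·11.1) = 6.313×10^-4 K/W
R_expanded polystyrene = ΣR − ΣR_known = 0.1780 − 0.05051 = 0.1275 K/W
(1/r₁−1/r₂)/(4πk) = 0.1275 ⇒ k = 0.04940/(4π·0.1275) = 0.0308 W/m·K

k = 0.0308 W/m·K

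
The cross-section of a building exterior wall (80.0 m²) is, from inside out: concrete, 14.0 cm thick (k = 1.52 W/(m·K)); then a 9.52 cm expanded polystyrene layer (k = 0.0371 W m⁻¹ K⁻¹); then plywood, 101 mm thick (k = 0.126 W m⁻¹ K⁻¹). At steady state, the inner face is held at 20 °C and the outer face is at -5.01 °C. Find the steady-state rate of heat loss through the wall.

Q = 578 W

Treat each layer as a resistance in series:
  R_concrete = L/(kA) = 0.140/(1.52·80.0) = 0.001151 K/W
  R_expanded polystyrene = L/(kA) = 0.0952/(0.0371·80.0) = 0.03208 K/W
  R_plywood = L/(kA) = 0.101/(0.126·80.0) = 0.01002 K/W
ΣR = 0.001151 + 0.03208 + 0.01002 = 0.04325 K/W
Q = ΔT/ΣR = (20 °C − -5.01 °C)/0.04325 = 578 W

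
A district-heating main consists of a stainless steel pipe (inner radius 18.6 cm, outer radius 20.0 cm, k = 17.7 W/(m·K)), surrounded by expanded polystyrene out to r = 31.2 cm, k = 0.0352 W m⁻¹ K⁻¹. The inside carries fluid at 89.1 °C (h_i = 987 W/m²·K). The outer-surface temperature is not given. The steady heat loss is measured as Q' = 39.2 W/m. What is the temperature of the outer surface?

T_out = 10.2 °C

Sum the resistances:
  R'_conv,in = 1/(2πr h) = 1/(2π·0.186·987) = 8.669×10^-4 m·K/W
  R'_stainless steel = ln(0.200/0.186)/(2πk) = 0.07257/(2π·17.7) = 6.525×10^-4 m·K/W
  R'_expanded polystyrene = ln(0.312/0.200)/(2πk) = 0.4447/(2π·0.0352) = 2.011 m·K/W
ΣR = 2.012 m·K/W
ΔT = Q'·ΣR = 39.2 × 2.012 = 78.87 K
Heat flows outward, so T_out = T_in − ΔT = 89.1 − 78.87 = 10.2 °C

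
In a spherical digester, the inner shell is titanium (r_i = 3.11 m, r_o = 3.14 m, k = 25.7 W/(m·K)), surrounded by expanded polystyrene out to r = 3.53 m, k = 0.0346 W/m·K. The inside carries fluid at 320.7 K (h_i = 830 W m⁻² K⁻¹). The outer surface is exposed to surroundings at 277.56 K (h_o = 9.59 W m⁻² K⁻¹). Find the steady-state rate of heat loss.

Q = 529 W

Resistance network (inner→outer):
  R_conv,in = 1/(4πr²h) = 1/(4π·3.11²·830) = 9.913×10^-6 K/W
  R_titanium = (1/3.11 − 1/3.14)/(4πk) = 0.003072/(4π·25.7) = 9.512×10^-6 K/W
  R_expanded polystyrene = (1/3.14 − 1/3.53)/(4πk) = 0.03519/(4π·0.0346) = 0.08092 K/W
  R_conv,out = 1/(4πr²h) = 1/(4π·3.53²·9.59) = 6.659×10^-4 K/W
ΣR = 9.913×10^-6 + 9.512×10^-6 + 0.08092 + 6.659×10^-4 = 0.08161 K/W
Q = ΔT/ΣR = (320.7 K − 277.56 K)/0.08161 = 529 W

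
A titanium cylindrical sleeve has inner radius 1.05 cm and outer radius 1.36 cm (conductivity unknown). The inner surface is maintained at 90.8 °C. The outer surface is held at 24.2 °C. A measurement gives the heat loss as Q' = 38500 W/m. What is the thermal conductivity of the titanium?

ΣR = ΔT/Q' = |90.8 − 24.2|/38500 = 0.001730 m·K/W
ln(r₂/r₁)/(2πk) = 0.001730 ⇒ k = 0.2587/(2π·0.001730) = 23.8 W/m·K

k = 23.8 W/m·K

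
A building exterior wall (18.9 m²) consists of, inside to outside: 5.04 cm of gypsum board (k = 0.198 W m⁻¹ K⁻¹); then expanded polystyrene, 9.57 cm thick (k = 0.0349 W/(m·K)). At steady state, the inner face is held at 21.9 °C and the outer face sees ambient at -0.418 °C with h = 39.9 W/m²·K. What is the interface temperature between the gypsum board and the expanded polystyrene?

T = 20.0 °C

Series thermal resistances, inner to outer:
  R_gypsum board = L/(kA) = 0.0504/(0.198·18.9) = 0.01347 K/W
  R_expanded polystyrene = L/(kA) = 0.0957/(0.0349·18.9) = 0.1451 K/W
  R_conv,out = 1/(hA) = 1/(39.9·18.9) = 0.001326 K/W
ΣR = 0.01347 + 0.1451 + 0.001326 = 0.1599 K/W
Q = ΔT/ΣR = (21.9 °C − -0.418 °C)/0.1599 = 139.6 W
From the inner boundary to the gypsum board/expanded polystyrene interface, ΣR_partial = 0.01347 K/W.
T_interface = T_in − Q·ΣR_partial = 21.9 °C − (139.6)(0.01347) = 20.0 °C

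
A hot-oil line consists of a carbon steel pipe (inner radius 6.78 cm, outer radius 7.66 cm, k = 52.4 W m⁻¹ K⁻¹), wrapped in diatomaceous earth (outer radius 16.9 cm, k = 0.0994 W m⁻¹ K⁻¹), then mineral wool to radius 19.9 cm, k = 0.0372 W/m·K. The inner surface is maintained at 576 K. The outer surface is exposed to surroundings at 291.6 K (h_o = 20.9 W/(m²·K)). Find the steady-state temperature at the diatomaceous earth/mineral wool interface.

T = 396 K

Resistance network (inner→outer):
  R'_carbon steel = ln(0.0766/0.0678)/(2πk) = 0.1220/(2π·52.4) = 3.707×10^-4 m·K/W
  R'_diatomaceous earth = ln(0.169/0.0766)/(2πk) = 0.7913/(2π·0.0994) = 1.267 m·K/W
  R'_mineral wool = ln(0.199/0.169)/(2πk) = 0.1634/(2π·0.0372) = 0.6991 m·K/W
  R'_conv,out = 1/(2πr h) = 1/(2π·0.199·20.9) = 0.03827 m·K/W
ΣR = 3.707×10^-4 + 1.267 + 0.6991 + 0.03827 = 2.005 m·K/W
Q' = ΔT/ΣR = (576 K − 291.6 K)/2.005 = 141.8 W/m
From the inner boundary to the diatomaceous earth/mineral wool interface, ΣR_partial = 1.267 m·K/W.
T_interface = T_in − Q'·ΣR_partial = 576 K − (141.8)(1.267) = 396 K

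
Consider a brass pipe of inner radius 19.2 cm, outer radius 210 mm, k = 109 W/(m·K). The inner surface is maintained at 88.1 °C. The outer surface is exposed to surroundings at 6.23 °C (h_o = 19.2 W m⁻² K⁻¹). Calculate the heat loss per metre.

Treat each layer as a resistance in series:
  R'_brass = ln(0.210/0.192)/(2πk) = 0.08961/(2π·109) = 1.308×10^-4 m·K/W
  R'_conv,out = 1/(2πr h) = 1/(2π·0.210·19.2) = 0.03947 m·K/W
ΣR = 1.308×10^-4 + 0.03947 = 0.03960 m·K/W
Q' = ΔT/ΣR = (88.1 °C − 6.23 °C)/0.03960 = 2070 W/m

Q' = 2.07 kW/m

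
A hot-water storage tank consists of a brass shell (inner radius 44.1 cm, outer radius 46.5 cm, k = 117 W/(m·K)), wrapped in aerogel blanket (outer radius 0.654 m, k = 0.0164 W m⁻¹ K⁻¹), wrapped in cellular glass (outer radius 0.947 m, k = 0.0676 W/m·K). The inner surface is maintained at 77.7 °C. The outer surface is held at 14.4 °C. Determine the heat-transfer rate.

Q = 17.7 W

Resistance network (inner→outer):
  R_brass = (1/0.441 − 1/0.465)/(4πk) = 0.1170/(4π·117) = 7.960×10^-5 K/W
  R_aerogel blanket = (1/0.465 − 1/0.654)/(4πk) = 0.6215/(4π·0.0164) = 3.016 K/W
  R_cellular glass = (1/0.654 − 1/0.947)/(4πk) = 0.4731/(4π·0.0676) = 0.5569 K/W
ΣR = 7.960×10^-5 + 3.016 + 0.5569 = 3.573 K/W
Q = ΔT/ΣR = (77.7 °C − 14.4 °C)/3.573 = 17.7 W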